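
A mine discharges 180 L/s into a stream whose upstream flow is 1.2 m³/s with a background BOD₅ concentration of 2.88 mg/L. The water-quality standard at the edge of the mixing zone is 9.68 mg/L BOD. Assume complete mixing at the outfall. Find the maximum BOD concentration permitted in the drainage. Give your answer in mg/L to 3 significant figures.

180 L/s = 0.18 m³/s.
Mass balance: 9.68·1.38 = 0.18·Cₑ + 1.2·2.88.
Cₑ = (13.36 − 3.456) / 0.18 = 55.01 mg/L.

55.0 mg/L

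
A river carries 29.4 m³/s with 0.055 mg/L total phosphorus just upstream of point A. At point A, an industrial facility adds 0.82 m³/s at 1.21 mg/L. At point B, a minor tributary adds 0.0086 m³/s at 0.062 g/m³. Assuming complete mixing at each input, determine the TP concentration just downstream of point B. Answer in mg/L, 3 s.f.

0.0863 mg/L

After input A: C = (29.4·0.055 + 0.82·1.21) / 30.22 = 0.08634 mg/L.
After input B: C = (30.22·0.08634 + 0.0086·0.062) / 30.23 = 0.08633 mg/L.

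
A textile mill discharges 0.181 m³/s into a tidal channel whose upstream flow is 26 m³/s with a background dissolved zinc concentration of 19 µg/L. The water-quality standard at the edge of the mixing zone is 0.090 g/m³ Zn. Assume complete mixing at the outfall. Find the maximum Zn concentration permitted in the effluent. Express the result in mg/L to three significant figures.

10.3 mg/L

19 µg/L = 0.019 mg/L.
Mass balance: 0.09·26.18 = 0.181·Cₑ + 26·0.019.
Cₑ = (2.356 − 0.494) / 0.181 = 10.29 mg/L.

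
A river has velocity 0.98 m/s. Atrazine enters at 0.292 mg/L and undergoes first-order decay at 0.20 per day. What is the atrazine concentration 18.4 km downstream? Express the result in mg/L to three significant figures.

Travel time t = 18.4 km / 0.98 m/s = 1.84e+04/0.98 = 1.878e+04 s = 0.2173 d.
First-order decay: C = 0.292·exp(−0.20·0.2173) = 0.292·0.9575 = 0.2796 mg/L.

0.280 mg/L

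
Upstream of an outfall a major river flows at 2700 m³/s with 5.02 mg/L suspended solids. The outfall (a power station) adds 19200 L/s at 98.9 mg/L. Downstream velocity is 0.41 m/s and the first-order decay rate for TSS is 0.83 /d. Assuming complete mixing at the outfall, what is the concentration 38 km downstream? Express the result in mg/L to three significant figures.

2.33 mg/L

19200 L/s = 19.2 m³/s.
After complete mixing, C₀ = (19.2·98.9 + 2700·5.02) / 2719 = 5.683 mg/L.
Travel time t = 3.8e+04 m / 0.41 m/s = 9.268e+04 s = 1.073 d.
C = 5.683·exp(−0.83·1.073) = 5.683·0.4105 = 2.333 mg/L.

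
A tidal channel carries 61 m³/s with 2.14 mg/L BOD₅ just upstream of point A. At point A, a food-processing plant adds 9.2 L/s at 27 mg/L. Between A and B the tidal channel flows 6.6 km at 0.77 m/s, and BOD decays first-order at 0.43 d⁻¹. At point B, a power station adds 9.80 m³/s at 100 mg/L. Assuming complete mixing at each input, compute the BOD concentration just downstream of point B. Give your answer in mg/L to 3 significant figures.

9.2 L/s = 0.0092 m³/s.
After input A: C = (61·2.14 + 0.0092·27) / 61.01 = 2.144 mg/L.
Over the 6.6 km reach to input B (t = 8571 s = 0.09921 d), decay gives C = 2.144·exp(−0.43·0.09921) = 2.054 mg/L.
After input B: C = (61.01·2.054 + 9.8·100) / 70.81 = 15.61 mg/L.

15.6 mg/L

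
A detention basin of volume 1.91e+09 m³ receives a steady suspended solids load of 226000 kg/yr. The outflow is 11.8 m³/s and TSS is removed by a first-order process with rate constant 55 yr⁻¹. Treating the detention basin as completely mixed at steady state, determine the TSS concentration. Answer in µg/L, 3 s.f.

2.14 µg/L

Outflow Q = 11.8 m³/s × 3.156e+07 s/yr = 3.724e+08 m³/yr.
Steady-state CSTR mass balance: W = Q·C + k·V·C, so C = W/(Q + kV).
Q + kV = 3.724e+08 + 55·1.91e+09 = 1.054e+11 m³/yr.
C = 226000/1.054e+11 = 2.144e-06 kg/m³ = 0.002144 mg/L = 2.144 µg/L.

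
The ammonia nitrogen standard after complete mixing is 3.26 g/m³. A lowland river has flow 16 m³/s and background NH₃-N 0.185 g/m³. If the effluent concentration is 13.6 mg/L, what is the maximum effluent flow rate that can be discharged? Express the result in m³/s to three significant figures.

Mass balance at complete mixing: C_std·(Q_w + Q_r) = Q_w·C_e + Q_r·C_b.
Rearranging, Q_w = Q_r·(C_std − C_b)/(C_e − C_std) = 16·(3.26 − 0.185) / (13.6 − 3.26) = 4.758 m³/s.

4.76 m³/s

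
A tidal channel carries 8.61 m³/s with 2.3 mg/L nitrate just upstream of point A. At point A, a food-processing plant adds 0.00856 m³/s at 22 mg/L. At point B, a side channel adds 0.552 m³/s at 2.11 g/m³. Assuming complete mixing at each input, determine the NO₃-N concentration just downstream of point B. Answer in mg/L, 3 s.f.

2.31 mg/L

After input A: C = (8.61·2.3 + 0.00856·22) / 8.619 = 2.32 mg/L.
After input B: C = (8.619·2.32 + 0.552·2.11) / 9.171 = 2.307 mg/L.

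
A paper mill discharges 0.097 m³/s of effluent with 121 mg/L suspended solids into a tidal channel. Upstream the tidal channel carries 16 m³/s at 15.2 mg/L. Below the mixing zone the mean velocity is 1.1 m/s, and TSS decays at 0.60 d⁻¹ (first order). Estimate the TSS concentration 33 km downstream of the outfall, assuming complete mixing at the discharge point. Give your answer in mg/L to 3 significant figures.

After complete mixing, C₀ = (0.097·121 + 16·15.2) / 16.1 = 15.84 mg/L.
Travel time t = 3.3e+04 m / 1.1 m/s = 3e+04 s = 0.3472 d.
C = 15.84·exp(−0.60·0.3472) = 15.84·0.8119 = 12.86 mg/L.

12.9 mg/L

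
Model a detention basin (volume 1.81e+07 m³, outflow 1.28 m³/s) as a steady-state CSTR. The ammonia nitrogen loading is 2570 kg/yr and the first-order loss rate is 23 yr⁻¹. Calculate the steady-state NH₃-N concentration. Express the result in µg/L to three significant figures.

5.63 µg/L

Outflow Q = 1.28 m³/s × 3.156e+07 s/yr = 4.039e+07 m³/yr.
Steady-state CSTR mass balance: W = Q·C + k·V·C, so C = W/(Q + kV).
Q + kV = 4.039e+07 + 23·1.81e+07 = 4.567e+08 m³/yr.
C = 2570/4.567e+08 = 5.627e-06 kg/m³ = 0.005627 mg/L = 5.627 µg/L.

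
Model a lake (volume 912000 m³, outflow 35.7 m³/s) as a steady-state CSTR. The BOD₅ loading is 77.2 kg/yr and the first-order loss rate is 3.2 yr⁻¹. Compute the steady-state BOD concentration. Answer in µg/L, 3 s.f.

Outflow Q = 35.7 m³/s × 3.156e+07 s/yr = 1.127e+09 m³/yr.
Steady-state CSTR mass balance: W = Q·C + k·V·C, so C = W/(Q + kV).
Q + kV = 1.127e+09 + 3.2·912000 = 1.13e+09 m³/yr.
C = 77.2/1.13e+09 = 6.835e-08 kg/m³ = 6.835e-05 mg/L = 0.06835 µg/L.

0.0683 µg/L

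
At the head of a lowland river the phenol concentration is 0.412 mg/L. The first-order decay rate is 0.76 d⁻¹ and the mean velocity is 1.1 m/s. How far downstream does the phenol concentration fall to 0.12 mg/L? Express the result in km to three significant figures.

154 km

From C = C₀·e^(−kt), t = ln(C₀/C)/k = ln(0.412/0.12)/0.76 = 1.234/0.76 = 1.623 d.
Distance = v·t = 1.1 m/s × 1.402e+05 s = 1.543e+05 m = 154.3 km.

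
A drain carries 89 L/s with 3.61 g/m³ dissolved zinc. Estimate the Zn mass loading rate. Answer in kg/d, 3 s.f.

89 L/s = 0.089 m³/s.
Mass flux = Q·C = 0.089 m³/s × 3.61 g/m³ = 0.3213 g/s.
= 0.3213 g/s × 86.4 = 27.76 kg/d.

27.8 kg/d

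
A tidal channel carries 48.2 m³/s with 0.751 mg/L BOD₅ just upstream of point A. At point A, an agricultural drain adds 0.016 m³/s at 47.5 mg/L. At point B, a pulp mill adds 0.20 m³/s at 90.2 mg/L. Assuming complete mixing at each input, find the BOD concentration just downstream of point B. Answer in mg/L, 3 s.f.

1.14 mg/L

After input A: C = (48.2·0.751 + 0.016·47.5) / 48.22 = 0.7665 mg/L.
After input B: C = (48.22·0.7665 + 0.2·90.2) / 48.42 = 1.136 mg/L.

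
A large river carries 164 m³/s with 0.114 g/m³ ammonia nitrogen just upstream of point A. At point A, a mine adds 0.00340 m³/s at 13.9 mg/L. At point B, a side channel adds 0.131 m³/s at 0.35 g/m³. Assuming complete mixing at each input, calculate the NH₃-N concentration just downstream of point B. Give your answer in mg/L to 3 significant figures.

After input A: C = (164·0.114 + 0.0034·13.9) / 164 = 0.1143 mg/L.
After input B: C = (164·0.1143 + 0.131·0.35) / 164.1 = 0.1145 mg/L.

0.114 mg/L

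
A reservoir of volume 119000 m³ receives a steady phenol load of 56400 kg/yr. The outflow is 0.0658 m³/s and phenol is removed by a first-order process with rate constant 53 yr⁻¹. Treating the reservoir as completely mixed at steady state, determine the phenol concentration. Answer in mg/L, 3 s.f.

6.73 mg/L

Outflow Q = 0.0658 m³/s × 3.156e+07 s/yr = 2.076e+06 m³/yr.
Steady-state CSTR mass balance: W = Q·C + k·V·C, so C = W/(Q + kV).
Q + kV = 2.076e+06 + 53·119000 = 8.383e+06 m³/yr.
C = 56400/8.383e+06 = 0.006728 kg/m³ = 6.728 mg/L.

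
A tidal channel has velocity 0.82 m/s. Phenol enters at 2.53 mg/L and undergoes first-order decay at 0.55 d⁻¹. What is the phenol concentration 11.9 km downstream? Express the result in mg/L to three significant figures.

2.31 mg/L

Travel time t = 11.9 km / 0.82 m/s = 1.19e+04/0.82 = 1.451e+04 s = 0.168 d.
First-order decay: C = 2.53·exp(−0.55·0.168) = 2.53·0.9118 = 2.307 mg/L.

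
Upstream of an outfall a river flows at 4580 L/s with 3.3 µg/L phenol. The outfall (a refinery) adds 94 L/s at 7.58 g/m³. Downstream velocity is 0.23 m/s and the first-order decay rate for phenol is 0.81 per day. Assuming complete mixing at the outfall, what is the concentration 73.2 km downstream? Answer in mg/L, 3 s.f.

0.00788 mg/L

94 L/s = 0.094 m³/s.
4580 L/s = 4.58 m³/s.
3.3 µg/L = 0.0033 mg/L.
After complete mixing, C₀ = (0.094·7.58 + 4.58·0.0033) / 4.674 = 0.1557 mg/L.
Travel time t = 7.32e+04 m / 0.23 m/s = 3.183e+05 s = 3.684 d.
C = 0.1557·exp(−0.81·3.684) = 0.1557·0.05061 = 0.007878 mg/L.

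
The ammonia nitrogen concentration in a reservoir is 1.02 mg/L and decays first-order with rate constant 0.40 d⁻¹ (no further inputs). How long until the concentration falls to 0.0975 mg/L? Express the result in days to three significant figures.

t = ln(C₀/C)/k = ln(1.02/0.0975)/0.40 = 2.348/0.40 = 5.869 d.

5.87 d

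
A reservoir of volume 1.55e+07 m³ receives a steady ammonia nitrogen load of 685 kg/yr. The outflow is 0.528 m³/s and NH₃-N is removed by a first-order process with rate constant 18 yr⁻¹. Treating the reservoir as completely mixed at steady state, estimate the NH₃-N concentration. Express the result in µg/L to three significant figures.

2.32 µg/L

Outflow Q = 0.528 m³/s × 3.156e+07 s/yr = 1.666e+07 m³/yr.
Steady-state CSTR mass balance: W = Q·C + k·V·C, so C = W/(Q + kV).
Q + kV = 1.666e+07 + 18·1.55e+07 = 2.957e+08 m³/yr.
C = 685/2.957e+08 = 2.317e-06 kg/m³ = 0.002317 mg/L = 2.317 µg/L.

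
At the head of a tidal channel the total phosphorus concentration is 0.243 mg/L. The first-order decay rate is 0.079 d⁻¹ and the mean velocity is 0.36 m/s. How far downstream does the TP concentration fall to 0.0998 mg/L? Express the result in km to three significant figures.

From C = C₀·e^(−kt), t = ln(C₀/C)/k = ln(0.243/0.0998)/0.079 = 0.8899/0.079 = 11.26 d.
Distance = v·t = 0.36 m/s × 9.733e+05 s = 3.504e+05 m = 350.4 km.

350 km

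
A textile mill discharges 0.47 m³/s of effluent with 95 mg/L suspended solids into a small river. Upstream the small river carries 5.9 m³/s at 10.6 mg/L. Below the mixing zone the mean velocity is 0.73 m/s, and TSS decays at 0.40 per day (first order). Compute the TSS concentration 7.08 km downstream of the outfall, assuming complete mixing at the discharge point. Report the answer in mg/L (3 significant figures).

After complete mixing, C₀ = (0.47·95 + 5.9·10.6) / 6.37 = 16.83 mg/L.
Travel time t = 7080 m / 0.73 m/s = 9699 s = 0.1123 d.
C = 16.83·exp(−0.40·0.1123) = 16.83·0.9561 = 16.09 mg/L.

16.1 mg/L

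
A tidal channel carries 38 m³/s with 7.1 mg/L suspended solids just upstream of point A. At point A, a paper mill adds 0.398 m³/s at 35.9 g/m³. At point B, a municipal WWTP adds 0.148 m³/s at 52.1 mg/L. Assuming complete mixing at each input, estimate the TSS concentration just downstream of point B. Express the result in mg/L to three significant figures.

After input A: C = (38·7.1 + 0.398·35.9) / 38.4 = 7.399 mg/L.
After input B: C = (38.4·7.399 + 0.148·52.1) / 38.55 = 7.57 mg/L.

7.57 mg/L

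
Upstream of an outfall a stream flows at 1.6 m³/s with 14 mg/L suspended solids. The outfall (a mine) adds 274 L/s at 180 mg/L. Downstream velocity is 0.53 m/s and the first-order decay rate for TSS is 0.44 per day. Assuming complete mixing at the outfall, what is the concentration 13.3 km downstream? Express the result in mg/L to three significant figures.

274 L/s = 0.274 m³/s.
After complete mixing, C₀ = (0.274·180 + 1.6·14) / 1.874 = 38.27 mg/L.
Travel time t = 1.33e+04 m / 0.53 m/s = 2.509e+04 s = 0.2904 d.
C = 38.27·exp(−0.44·0.2904) = 38.27·0.88 = 33.68 mg/L.

33.7 mg/L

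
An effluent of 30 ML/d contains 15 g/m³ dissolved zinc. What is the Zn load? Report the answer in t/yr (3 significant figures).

164 t/yr

30 ML/d = 0.3472 m³/s.
Mass flux = Q·C = 0.3472 m³/s × 15 g/m³ = 5.208 g/s.
= 5.208 g/s × 31.56 = 164.4 t/yr.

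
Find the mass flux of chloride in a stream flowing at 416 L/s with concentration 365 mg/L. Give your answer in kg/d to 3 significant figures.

13100 kg/d

416 L/s = 0.416 m³/s.
Mass flux = Q·C = 0.416 m³/s × 365 g/m³ = 151.8 g/s.
= 151.8 g/s × 86.4 = 1.312e+04 kg/d.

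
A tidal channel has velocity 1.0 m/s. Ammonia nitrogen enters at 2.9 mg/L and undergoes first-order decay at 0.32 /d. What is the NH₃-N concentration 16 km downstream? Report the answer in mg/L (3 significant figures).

2.73 mg/L

Travel time t = 16 km / 1.0 m/s = 1.6e+04/1.0 = 1.6e+04 s = 0.1852 d.
First-order decay: C = 2.9·exp(−0.32·0.1852) = 2.9·0.9425 = 2.733 mg/L.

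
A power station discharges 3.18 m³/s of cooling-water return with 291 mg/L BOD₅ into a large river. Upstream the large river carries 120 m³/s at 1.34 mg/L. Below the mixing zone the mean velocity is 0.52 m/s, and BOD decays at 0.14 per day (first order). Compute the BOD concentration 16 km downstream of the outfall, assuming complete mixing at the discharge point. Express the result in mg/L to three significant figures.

After complete mixing, C₀ = (3.18·291 + 120·1.34) / 123.2 = 8.818 mg/L.
Travel time t = 1.6e+04 m / 0.52 m/s = 3.077e+04 s = 0.3561 d.
C = 8.818·exp(−0.14·0.3561) = 8.818·0.9514 = 8.389 mg/L.

8.39 mg/L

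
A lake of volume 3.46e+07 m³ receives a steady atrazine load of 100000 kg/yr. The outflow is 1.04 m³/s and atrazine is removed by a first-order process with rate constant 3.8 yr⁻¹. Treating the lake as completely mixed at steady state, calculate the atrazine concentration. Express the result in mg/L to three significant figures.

0.609 mg/L

Outflow Q = 1.04 m³/s × 3.156e+07 s/yr = 3.282e+07 m³/yr.
Steady-state CSTR mass balance: W = Q·C + k·V·C, so C = W/(Q + kV).
Q + kV = 3.282e+07 + 3.8·3.46e+07 = 1.643e+08 m³/yr.
C = 100000/1.643e+08 = 0.0006086 kg/m³ = 0.6086 mg/L.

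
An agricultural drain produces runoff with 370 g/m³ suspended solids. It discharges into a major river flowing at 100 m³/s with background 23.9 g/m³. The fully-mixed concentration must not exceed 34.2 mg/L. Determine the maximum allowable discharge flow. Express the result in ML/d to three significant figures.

265 ML/d

Mass balance at complete mixing: C_std·(Q_w + Q_r) = Q_w·C_e + Q_r·C_b.
Rearranging, Q_w = Q_r·(C_std − C_b)/(C_e − C_std) = 100·(34.2 − 23.9) / (370 − 34.2) = 3.067 m³/s.
= 265 ML/d.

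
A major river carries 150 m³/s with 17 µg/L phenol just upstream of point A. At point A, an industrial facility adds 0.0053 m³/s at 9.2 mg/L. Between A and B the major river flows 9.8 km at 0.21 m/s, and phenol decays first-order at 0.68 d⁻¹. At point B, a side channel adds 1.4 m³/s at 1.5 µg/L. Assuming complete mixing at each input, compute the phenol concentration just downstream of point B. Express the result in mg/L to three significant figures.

17 µg/L = 0.017 mg/L.
After input A: C = (150·0.017 + 0.0053·9.2) / 150 = 0.01732 mg/L.
Over the 9.8 km reach to input B (t = 4.667e+04 s = 0.5401 d), decay gives C = 0.01732·exp(−0.68·0.5401) = 0.012 mg/L.
1.5 µg/L = 0.0015 mg/L.
After input B: C = (150·0.012 + 1.4·0.0015) / 151.4 = 0.0119 mg/L.

0.0119 mg/L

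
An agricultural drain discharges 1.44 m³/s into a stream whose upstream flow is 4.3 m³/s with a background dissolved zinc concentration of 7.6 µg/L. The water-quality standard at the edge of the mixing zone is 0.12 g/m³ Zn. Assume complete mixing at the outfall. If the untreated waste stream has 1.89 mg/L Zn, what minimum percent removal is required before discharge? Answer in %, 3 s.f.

75.9 %

7.6 µg/L = 0.0076 mg/L.
Mass balance: 0.12·5.74 = 1.44·Cₑ + 4.3·0.0076.
Cₑ = (0.6888 − 0.03268) / 1.44 = 0.4556 mg/L.
Required removal = 1 − 0.4556/1.89 = 75.89 %.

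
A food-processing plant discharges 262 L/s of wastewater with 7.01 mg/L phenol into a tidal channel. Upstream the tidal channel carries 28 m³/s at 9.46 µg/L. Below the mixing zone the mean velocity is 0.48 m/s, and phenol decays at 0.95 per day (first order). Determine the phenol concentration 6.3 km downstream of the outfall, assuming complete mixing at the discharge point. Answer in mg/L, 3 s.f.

0.0644 mg/L

262 L/s = 0.262 m³/s.
9.46 µg/L = 0.00946 mg/L.
After complete mixing, C₀ = (0.262·7.01 + 28·0.00946) / 28.26 = 0.07436 mg/L.
Travel time t = 6300 m / 0.48 m/s = 1.312e+04 s = 0.1519 d.
C = 0.07436·exp(−0.95·0.1519) = 0.07436·0.8656 = 0.06437 mg/L.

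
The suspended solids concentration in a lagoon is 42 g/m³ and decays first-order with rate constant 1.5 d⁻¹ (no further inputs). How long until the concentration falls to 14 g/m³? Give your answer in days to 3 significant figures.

t = ln(C₀/C)/k = ln(42/14)/1.5 = 1.099/1.5 = 0.7324 d.

0.732 d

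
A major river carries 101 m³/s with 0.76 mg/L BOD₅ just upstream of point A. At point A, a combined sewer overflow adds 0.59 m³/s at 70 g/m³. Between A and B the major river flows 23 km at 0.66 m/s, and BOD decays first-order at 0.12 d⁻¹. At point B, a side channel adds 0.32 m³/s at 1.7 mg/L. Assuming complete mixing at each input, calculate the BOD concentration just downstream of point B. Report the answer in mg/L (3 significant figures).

1.11 mg/L

After input A: C = (101·0.76 + 0.59·70) / 101.6 = 1.162 mg/L.
Over the 23 km reach to input B (t = 3.485e+04 s = 0.4033 d), decay gives C = 1.162·exp(−0.12·0.4033) = 1.107 mg/L.
After input B: C = (101.6·1.107 + 0.32·1.7) / 101.9 = 1.109 mg/L.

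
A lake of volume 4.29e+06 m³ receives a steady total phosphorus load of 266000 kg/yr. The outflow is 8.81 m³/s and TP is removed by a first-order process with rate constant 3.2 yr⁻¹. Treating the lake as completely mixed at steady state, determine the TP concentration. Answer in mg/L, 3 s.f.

0.912 mg/L

Outflow Q = 8.81 m³/s × 3.156e+07 s/yr = 2.78e+08 m³/yr.
Steady-state CSTR mass balance: W = Q·C + k·V·C, so C = W/(Q + kV).
Q + kV = 2.78e+08 + 3.2·4.29e+06 = 2.918e+08 m³/yr.
C = 266000/2.918e+08 = 0.0009117 kg/m³ = 0.9117 mg/L.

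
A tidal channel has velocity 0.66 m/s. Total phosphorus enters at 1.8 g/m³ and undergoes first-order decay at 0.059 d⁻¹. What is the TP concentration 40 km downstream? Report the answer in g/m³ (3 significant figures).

Travel time t = 40 km / 0.66 m/s = 4e+04/0.66 = 6.061e+04 s = 0.7015 d.
First-order decay: C = 1.8·exp(−0.059·0.7015) = 1.8·0.9595 = 1.727 g/m³.

1.73 g/m³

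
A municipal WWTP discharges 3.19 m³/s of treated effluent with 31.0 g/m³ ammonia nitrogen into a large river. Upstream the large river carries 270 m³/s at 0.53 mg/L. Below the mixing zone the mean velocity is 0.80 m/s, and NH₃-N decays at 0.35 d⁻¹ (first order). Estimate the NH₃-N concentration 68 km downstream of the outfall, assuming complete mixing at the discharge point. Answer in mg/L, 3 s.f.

0.628 mg/L

After complete mixing, C₀ = (3.19·31 + 270·0.53) / 273.2 = 0.8858 mg/L.
Travel time t = 6.8e+04 m / 0.80 m/s = 8.5e+04 s = 0.9838 d.
C = 0.8858·exp(−0.35·0.9838) = 0.8858·0.7087 = 0.6278 mg/L.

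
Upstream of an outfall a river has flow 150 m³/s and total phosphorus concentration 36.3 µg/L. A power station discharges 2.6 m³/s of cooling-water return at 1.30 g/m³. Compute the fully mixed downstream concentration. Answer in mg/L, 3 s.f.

0.0578 mg/L

36.3 µg/L = 0.0363 mg/L.
Conservation of mass across the mixing zone: C = (2.6·1.3 + 150·0.0363) / (2.6 + 150) = 8.825/152.6 = 0.05783 mg/L.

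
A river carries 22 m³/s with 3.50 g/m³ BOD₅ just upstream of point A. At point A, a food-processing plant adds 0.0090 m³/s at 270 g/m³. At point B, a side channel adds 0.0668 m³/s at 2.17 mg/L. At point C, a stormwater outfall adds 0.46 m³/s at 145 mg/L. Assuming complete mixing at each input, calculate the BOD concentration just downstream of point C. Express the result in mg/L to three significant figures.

6.49 mg/L

After input A: C = (22·3.5 + 0.009·270) / 22.01 = 3.609 mg/L.
After input B: C = (22.01·3.609 + 0.0668·2.17) / 22.08 = 3.605 mg/L.
After input C: C = (22.08·3.605 + 0.46·145) / 22.54 = 6.491 mg/L.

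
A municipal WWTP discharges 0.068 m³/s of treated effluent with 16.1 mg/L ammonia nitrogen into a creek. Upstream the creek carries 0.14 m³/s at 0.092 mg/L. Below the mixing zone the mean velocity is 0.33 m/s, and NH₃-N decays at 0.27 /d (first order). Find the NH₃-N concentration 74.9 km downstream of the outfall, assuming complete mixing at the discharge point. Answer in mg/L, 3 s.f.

After complete mixing, C₀ = (0.068·16.1 + 0.14·0.092) / 0.208 = 5.325 mg/L.
Travel time t = 7.49e+04 m / 0.33 m/s = 2.27e+05 s = 2.627 d.
C = 5.325·exp(−0.27·2.627) = 5.325·0.492 = 2.62 mg/L.

2.62 mg/L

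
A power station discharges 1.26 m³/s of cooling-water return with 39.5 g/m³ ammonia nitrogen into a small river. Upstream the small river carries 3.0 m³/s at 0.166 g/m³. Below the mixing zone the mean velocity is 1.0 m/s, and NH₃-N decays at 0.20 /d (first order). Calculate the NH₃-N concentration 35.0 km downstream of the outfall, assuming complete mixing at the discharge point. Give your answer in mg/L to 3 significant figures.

After complete mixing, C₀ = (1.26·39.5 + 3·0.166) / 4.26 = 11.8 mg/L.
Travel time t = 3.5e+04 m / 1.0 m/s = 3.5e+04 s = 0.4051 d.
C = 11.8·exp(−0.20·0.4051) = 11.8·0.9222 = 10.88 mg/L.

10.9 mg/L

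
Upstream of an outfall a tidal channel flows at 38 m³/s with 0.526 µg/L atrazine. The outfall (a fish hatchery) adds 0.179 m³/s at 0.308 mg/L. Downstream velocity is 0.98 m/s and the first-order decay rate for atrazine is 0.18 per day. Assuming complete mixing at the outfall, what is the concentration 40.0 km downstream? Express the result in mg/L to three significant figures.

0.00181 mg/L

0.526 µg/L = 0.000526 mg/L.
After complete mixing, C₀ = (0.179·0.308 + 38·0.000526) / 38.18 = 0.001968 mg/L.
Travel time t = 4e+04 m / 0.98 m/s = 4.082e+04 s = 0.4724 d.
C = 0.001968·exp(−0.18·0.4724) = 0.001968·0.9185 = 0.001807 mg/L.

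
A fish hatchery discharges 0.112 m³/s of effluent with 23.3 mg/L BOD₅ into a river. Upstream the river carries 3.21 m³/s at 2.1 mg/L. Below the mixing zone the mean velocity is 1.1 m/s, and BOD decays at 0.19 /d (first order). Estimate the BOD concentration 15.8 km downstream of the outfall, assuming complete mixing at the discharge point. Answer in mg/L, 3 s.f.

2.73 mg/L

After complete mixing, C₀ = (0.112·23.3 + 3.21·2.1) / 3.322 = 2.815 mg/L.
Travel time t = 1.58e+04 m / 1.1 m/s = 1.436e+04 s = 0.1662 d.
C = 2.815·exp(−0.19·0.1662) = 2.815·0.9689 = 2.727 mg/L.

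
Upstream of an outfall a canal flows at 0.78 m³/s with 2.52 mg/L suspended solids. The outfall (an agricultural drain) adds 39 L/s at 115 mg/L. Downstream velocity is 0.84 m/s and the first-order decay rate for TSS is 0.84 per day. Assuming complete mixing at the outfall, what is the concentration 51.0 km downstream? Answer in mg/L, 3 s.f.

4.36 mg/L

39 L/s = 0.039 m³/s.
After complete mixing, C₀ = (0.039·115 + 0.78·2.52) / 0.819 = 7.876 mg/L.
Travel time t = 5.1e+04 m / 0.84 m/s = 6.071e+04 s = 0.7027 d.
C = 7.876·exp(−0.84·0.7027) = 7.876·0.5542 = 4.365 mg/L.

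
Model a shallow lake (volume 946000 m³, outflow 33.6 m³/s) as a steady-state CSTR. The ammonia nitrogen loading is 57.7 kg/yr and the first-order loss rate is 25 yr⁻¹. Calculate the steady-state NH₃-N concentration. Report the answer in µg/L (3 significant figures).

Outflow Q = 33.6 m³/s × 3.156e+07 s/yr = 1.06e+09 m³/yr.
Steady-state CSTR mass balance: W = Q·C + k·V·C, so C = W/(Q + kV).
Q + kV = 1.06e+09 + 25·946000 = 1.084e+09 m³/yr.
C = 57.7/1.084e+09 = 5.323e-08 kg/m³ = 5.323e-05 mg/L = 0.05323 µg/L.

0.0532 µg/L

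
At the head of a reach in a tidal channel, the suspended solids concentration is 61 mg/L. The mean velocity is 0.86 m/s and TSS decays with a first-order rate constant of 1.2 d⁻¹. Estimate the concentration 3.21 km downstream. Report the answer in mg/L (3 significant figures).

57.9 mg/L

Travel time t = 3.21 km / 0.86 m/s = 3210/0.86 = 3733 s = 0.0432 d.
First-order decay: C = 61·exp(−1.2·0.0432) = 61·0.9495 = 57.92 mg/L.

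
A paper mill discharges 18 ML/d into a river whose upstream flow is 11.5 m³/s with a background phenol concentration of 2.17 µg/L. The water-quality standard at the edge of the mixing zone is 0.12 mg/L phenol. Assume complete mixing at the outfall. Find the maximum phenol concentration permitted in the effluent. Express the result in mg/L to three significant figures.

6.62 mg/L

18 ML/d = 0.2083 m³/s.
2.17 µg/L = 0.00217 mg/L.
Mass balance: 0.12·11.71 = 0.2083·Cₑ + 11.5·0.00217.
Cₑ = (1.405 − 0.02496) / 0.2083 = 6.624 mg/L.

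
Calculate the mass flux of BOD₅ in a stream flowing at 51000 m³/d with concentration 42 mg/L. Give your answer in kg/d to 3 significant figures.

51000 m³/d = 0.5903 m³/s.
Mass flux = Q·C = 0.5903 m³/s × 42 g/m³ = 24.79 g/s.
= 24.79 g/s × 86.4 = 2142 kg/d.

2140 kg/d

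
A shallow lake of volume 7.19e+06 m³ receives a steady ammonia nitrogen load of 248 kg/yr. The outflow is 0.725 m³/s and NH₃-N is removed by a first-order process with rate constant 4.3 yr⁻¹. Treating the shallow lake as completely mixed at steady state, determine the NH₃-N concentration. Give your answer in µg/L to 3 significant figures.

Outflow Q = 0.725 m³/s × 3.156e+07 s/yr = 2.288e+07 m³/yr.
Steady-state CSTR mass balance: W = Q·C + k·V·C, so C = W/(Q + kV).
Q + kV = 2.288e+07 + 4.3·7.19e+06 = 5.38e+07 m³/yr.
C = 248/5.38e+07 = 4.61e-06 kg/m³ = 0.00461 mg/L = 4.61 µg/L.

4.61 µg/L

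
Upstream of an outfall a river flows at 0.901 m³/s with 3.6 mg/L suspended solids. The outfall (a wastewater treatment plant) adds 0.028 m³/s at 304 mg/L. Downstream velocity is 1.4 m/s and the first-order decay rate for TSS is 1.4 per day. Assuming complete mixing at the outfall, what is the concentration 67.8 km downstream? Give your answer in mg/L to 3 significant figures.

5.77 mg/L

After complete mixing, C₀ = (0.028·304 + 0.901·3.6) / 0.929 = 12.65 mg/L.
Travel time t = 6.78e+04 m / 1.4 m/s = 4.843e+04 s = 0.5605 d.
C = 12.65·exp(−1.4·0.5605) = 12.65·0.4562 = 5.773 mg/L.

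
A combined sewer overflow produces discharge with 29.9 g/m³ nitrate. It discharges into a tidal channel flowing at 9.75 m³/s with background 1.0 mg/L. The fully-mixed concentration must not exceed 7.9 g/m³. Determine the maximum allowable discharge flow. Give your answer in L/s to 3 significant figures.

Mass balance at complete mixing: C_std·(Q_w + Q_r) = Q_w·C_e + Q_r·C_b.
Rearranging, Q_w = Q_r·(C_std − C_b)/(C_e − C_std) = 9.75·(7.9 − 1) / (29.9 − 7.9) = 3.058 m³/s.
= 3058 L/s.

3060 L/s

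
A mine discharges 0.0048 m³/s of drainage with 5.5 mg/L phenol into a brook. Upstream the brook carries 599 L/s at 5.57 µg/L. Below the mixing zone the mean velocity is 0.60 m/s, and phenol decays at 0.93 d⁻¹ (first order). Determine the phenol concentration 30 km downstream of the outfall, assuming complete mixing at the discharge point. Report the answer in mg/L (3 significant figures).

0.0288 mg/L

599 L/s = 0.599 m³/s.
5.57 µg/L = 0.00557 mg/L.
After complete mixing, C₀ = (0.0048·5.5 + 0.599·0.00557) / 0.6038 = 0.04925 mg/L.
Travel time t = 3e+04 m / 0.60 m/s = 5e+04 s = 0.5787 d.
C = 0.04925·exp(−0.93·0.5787) = 0.04925·0.5838 = 0.02875 mg/L.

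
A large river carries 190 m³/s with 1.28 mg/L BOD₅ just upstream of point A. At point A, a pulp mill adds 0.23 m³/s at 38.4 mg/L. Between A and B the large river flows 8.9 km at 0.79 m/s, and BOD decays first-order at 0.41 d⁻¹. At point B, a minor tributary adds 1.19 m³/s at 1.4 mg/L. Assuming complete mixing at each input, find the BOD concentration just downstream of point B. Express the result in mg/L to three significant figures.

After input A: C = (190·1.28 + 0.23·38.4) / 190.2 = 1.325 mg/L.
Over the 8.9 km reach to input B (t = 1.127e+04 s = 0.1304 d), decay gives C = 1.325·exp(−0.41·0.1304) = 1.256 mg/L.
After input B: C = (190.2·1.256 + 1.19·1.4) / 191.4 = 1.257 mg/L.

1.26 mg/L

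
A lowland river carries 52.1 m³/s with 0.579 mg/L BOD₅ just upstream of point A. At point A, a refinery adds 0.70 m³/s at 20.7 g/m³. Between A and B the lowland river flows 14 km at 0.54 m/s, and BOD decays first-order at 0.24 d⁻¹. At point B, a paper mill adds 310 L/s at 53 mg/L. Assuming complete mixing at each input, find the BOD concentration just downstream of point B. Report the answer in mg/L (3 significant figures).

After input A: C = (52.1·0.579 + 0.7·20.7) / 52.8 = 0.8458 mg/L.
Over the 14 km reach to input B (t = 2.593e+04 s = 0.3001 d), decay gives C = 0.8458·exp(−0.24·0.3001) = 0.787 mg/L.
310 L/s = 0.31 m³/s.
After input B: C = (52.8·0.787 + 0.31·53) / 53.11 = 1.092 mg/L.

1.09 mg/L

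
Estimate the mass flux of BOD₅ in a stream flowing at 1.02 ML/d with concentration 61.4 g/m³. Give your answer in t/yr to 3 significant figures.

1.02 ML/d = 0.01181 m³/s.
Mass flux = Q·C = 0.01181 m³/s × 61.4 g/m³ = 0.7249 g/s.
= 0.7249 g/s × 31.56 = 22.87 t/yr.

22.9 t/yr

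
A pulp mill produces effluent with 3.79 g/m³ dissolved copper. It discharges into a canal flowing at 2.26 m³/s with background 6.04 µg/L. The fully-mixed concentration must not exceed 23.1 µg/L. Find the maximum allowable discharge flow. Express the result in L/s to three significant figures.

6.04 µg/L = 0.00604 mg/L.
23.1 µg/L = 0.0231 mg/L.
Mass balance at complete mixing: C_std·(Q_w + Q_r) = Q_w·C_e + Q_r·C_b.
Rearranging, Q_w = Q_r·(C_std − C_b)/(C_e − C_std) = 2.26·(0.0231 − 0.00604) / (3.79 − 0.0231) = 0.01024 m³/s.
= 10.24 L/s.

10.2 L/s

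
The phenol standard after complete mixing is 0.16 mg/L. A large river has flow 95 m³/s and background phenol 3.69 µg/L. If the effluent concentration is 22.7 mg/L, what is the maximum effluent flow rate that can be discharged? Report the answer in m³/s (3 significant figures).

0.659 m³/s

3.69 µg/L = 0.00369 mg/L.
Mass balance at complete mixing: C_std·(Q_w + Q_r) = Q_w·C_e + Q_r·C_b.
Rearranging, Q_w = Q_r·(C_std − C_b)/(C_e − C_std) = 95·(0.16 − 0.00369) / (22.7 − 0.16) = 0.6588 m³/s.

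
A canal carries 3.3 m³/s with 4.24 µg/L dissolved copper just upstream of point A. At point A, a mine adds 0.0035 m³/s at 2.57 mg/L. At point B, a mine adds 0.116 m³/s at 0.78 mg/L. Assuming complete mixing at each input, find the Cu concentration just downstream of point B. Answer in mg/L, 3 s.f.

0.0332 mg/L

4.24 µg/L = 0.00424 mg/L.
After input A: C = (3.3·0.00424 + 0.0035·2.57) / 3.303 = 0.006958 mg/L.
After input B: C = (3.303·0.006958 + 0.116·0.78) / 3.419 = 0.03318 mg/L.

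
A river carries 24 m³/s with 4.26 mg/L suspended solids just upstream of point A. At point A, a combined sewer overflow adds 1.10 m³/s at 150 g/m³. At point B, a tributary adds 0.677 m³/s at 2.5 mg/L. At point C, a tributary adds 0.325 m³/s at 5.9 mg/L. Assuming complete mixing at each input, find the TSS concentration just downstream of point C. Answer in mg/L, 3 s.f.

After input A: C = (24·4.26 + 1.1·150) / 25.1 = 10.65 mg/L.
After input B: C = (25.1·10.65 + 0.677·2.5) / 25.78 = 10.43 mg/L.
After input C: C = (25.78·10.43 + 0.325·5.9) / 26.1 = 10.38 mg/L.

10.4 mg/L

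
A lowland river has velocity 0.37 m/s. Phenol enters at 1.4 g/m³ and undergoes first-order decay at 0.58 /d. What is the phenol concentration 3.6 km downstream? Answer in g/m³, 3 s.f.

Travel time t = 3.6 km / 0.37 m/s = 3600/0.37 = 9730 s = 0.1126 d.
First-order decay: C = 1.4·exp(−0.58·0.1126) = 1.4·0.9368 = 1.311 g/m³.

1.31 g/m³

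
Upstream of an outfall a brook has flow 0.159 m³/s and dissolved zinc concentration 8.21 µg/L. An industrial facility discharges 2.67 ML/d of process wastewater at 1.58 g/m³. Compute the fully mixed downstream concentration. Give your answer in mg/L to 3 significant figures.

2.67 ML/d = 0.0309 m³/s.
8.21 µg/L = 0.00821 mg/L.
Conservation of mass across the mixing zone: C = (0.0309·1.58 + 0.159·0.00821) / (0.0309 + 0.159) = 0.05013/0.1899 = 0.264 mg/L.

0.264 mg/L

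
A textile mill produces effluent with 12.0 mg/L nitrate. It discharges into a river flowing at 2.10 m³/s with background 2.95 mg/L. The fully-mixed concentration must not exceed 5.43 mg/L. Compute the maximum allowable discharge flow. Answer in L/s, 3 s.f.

793 L/s

Mass balance at complete mixing: C_std·(Q_w + Q_r) = Q_w·C_e + Q_r·C_b.
Rearranging, Q_w = Q_r·(C_std − C_b)/(C_e − C_std) = 2.10·(5.43 − 2.95) / (12 − 5.43) = 0.7927 m³/s.
= 792.7 L/s.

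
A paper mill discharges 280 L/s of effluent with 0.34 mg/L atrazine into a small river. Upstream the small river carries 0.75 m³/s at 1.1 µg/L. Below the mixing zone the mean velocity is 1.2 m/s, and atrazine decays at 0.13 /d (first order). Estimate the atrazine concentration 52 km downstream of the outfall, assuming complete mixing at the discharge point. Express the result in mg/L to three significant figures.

0.0873 mg/L

280 L/s = 0.28 m³/s.
1.1 µg/L = 0.0011 mg/L.
After complete mixing, C₀ = (0.28·0.34 + 0.75·0.0011) / 1.03 = 0.09323 mg/L.
Travel time t = 5.2e+04 m / 1.2 m/s = 4.333e+04 s = 0.5015 d.
C = 0.09323·exp(−0.13·0.5015) = 0.09323·0.9369 = 0.08734 mg/L.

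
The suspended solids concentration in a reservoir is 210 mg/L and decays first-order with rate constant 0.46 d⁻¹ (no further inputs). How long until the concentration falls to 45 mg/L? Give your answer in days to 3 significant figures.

t = ln(C₀/C)/k = ln(210/45)/0.46 = 1.54/0.46 = 3.349 d.

3.35 d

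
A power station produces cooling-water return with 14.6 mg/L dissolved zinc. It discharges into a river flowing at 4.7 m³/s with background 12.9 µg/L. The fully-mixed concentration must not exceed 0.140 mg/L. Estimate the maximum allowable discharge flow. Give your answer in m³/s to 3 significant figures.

12.9 µg/L = 0.0129 mg/L.
Mass balance at complete mixing: C_std·(Q_w + Q_r) = Q_w·C_e + Q_r·C_b.
Rearranging, Q_w = Q_r·(C_std − C_b)/(C_e − C_std) = 4.7·(0.14 − 0.0129) / (14.6 − 0.14) = 0.04131 m³/s.

0.0413 m³/s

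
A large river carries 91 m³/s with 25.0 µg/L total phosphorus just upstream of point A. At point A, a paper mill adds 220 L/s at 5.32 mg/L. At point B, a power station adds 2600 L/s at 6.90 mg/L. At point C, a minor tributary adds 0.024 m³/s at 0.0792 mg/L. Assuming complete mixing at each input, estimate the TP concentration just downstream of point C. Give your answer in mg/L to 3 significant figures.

0.228 mg/L

25.0 µg/L = 0.025 mg/L.
220 L/s = 0.22 m³/s.
After input A: C = (91·0.025 + 0.22·5.32) / 91.22 = 0.03777 mg/L.
2600 L/s = 2.6 m³/s.
After input B: C = (91.22·0.03777 + 2.6·6.9) / 93.82 = 0.2279 mg/L.
After input C: C = (93.82·0.2279 + 0.024·0.0792) / 93.84 = 0.2279 mg/L.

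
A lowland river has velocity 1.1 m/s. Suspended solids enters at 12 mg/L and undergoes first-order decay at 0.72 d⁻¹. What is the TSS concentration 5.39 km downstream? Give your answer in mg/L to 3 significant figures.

Travel time t = 5.39 km / 1.1 m/s = 5390/1.1 = 4900 s = 0.05671 d.
First-order decay: C = 12·exp(−0.72·0.05671) = 12·0.96 = 11.52 mg/L.

11.5 mg/L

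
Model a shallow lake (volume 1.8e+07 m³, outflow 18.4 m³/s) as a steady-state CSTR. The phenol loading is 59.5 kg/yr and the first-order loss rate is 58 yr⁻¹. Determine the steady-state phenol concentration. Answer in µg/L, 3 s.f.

0.0366 µg/L

Outflow Q = 18.4 m³/s × 3.156e+07 s/yr = 5.807e+08 m³/yr.
Steady-state CSTR mass balance: W = Q·C + k·V·C, so C = W/(Q + kV).
Q + kV = 5.807e+08 + 58·1.8e+07 = 1.625e+09 m³/yr.
C = 59.5/1.625e+09 = 3.662e-08 kg/m³ = 3.662e-05 mg/L = 0.03662 µg/L.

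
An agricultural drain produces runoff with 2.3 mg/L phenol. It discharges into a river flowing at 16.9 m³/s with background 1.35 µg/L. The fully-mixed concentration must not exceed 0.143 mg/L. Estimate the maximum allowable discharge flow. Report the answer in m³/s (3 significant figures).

1.11 m³/s

1.35 µg/L = 0.00135 mg/L.
Mass balance at complete mixing: C_std·(Q_w + Q_r) = Q_w·C_e + Q_r·C_b.
Rearranging, Q_w = Q_r·(C_std − C_b)/(C_e − C_std) = 16.9·(0.143 − 0.00135) / (2.3 − 0.143) = 1.11 m³/s.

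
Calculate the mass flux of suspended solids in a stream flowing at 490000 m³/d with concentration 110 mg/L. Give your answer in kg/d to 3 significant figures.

490000 m³/d = 5.671 m³/s.
Mass flux = Q·C = 5.671 m³/s × 110 g/m³ = 623.8 g/s.
= 623.8 g/s × 86.4 = 5.39e+04 kg/d.

53900 kg/d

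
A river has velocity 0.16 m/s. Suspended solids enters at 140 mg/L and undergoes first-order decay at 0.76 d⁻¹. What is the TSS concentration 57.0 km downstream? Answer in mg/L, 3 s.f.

Travel time t = 57.0 km / 0.16 m/s = 5.7e+04/0.16 = 3.562e+05 s = 4.123 d.
First-order decay: C = 140·exp(−0.76·4.123) = 140·0.04356 = 6.098 mg/L.

6.10 mg/L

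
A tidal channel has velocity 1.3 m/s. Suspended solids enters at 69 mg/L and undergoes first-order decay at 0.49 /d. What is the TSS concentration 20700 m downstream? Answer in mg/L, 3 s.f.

63.0 mg/L

Travel time t = 20700 m / 1.3 m/s = 2.07e+04/1.3 = 1.592e+04 s = 0.1843 d.
First-order decay: C = 69·exp(−0.49·0.1843) = 69·0.9137 = 63.04 mg/L.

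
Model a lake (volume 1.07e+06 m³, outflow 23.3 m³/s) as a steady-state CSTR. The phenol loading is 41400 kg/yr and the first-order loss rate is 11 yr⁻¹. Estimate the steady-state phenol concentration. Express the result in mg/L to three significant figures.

Outflow Q = 23.3 m³/s × 3.156e+07 s/yr = 7.353e+08 m³/yr.
Steady-state CSTR mass balance: W = Q·C + k·V·C, so C = W/(Q + kV).
Q + kV = 7.353e+08 + 11·1.07e+06 = 7.471e+08 m³/yr.
C = 41400/7.471e+08 = 5.542e-05 kg/m³ = 0.05542 mg/L.

0.0554 mg/L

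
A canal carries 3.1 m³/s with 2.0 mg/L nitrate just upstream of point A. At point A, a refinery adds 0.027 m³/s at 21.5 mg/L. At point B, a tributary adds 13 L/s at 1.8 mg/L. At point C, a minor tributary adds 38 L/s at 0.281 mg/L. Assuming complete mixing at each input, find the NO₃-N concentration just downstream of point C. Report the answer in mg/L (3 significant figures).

After input A: C = (3.1·2 + 0.027·21.5) / 3.127 = 2.168 mg/L.
13 L/s = 0.013 m³/s.
After input B: C = (3.127·2.168 + 0.013·1.8) / 3.14 = 2.167 mg/L.
38 L/s = 0.038 m³/s.
After input C: C = (3.14·2.167 + 0.038·0.281) / 3.178 = 2.144 mg/L.

2.14 mg/L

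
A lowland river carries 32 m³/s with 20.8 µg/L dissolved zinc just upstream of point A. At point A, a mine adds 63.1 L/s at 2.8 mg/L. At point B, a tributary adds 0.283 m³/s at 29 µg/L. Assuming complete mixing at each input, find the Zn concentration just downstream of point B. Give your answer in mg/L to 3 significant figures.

0.0263 mg/L

20.8 µg/L = 0.0208 mg/L.
63.1 L/s = 0.0631 m³/s.
After input A: C = (32·0.0208 + 0.0631·2.8) / 32.06 = 0.02627 mg/L.
29 µg/L = 0.029 mg/L.
After input B: C = (32.06·0.02627 + 0.283·0.029) / 32.35 = 0.02629 mg/L.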